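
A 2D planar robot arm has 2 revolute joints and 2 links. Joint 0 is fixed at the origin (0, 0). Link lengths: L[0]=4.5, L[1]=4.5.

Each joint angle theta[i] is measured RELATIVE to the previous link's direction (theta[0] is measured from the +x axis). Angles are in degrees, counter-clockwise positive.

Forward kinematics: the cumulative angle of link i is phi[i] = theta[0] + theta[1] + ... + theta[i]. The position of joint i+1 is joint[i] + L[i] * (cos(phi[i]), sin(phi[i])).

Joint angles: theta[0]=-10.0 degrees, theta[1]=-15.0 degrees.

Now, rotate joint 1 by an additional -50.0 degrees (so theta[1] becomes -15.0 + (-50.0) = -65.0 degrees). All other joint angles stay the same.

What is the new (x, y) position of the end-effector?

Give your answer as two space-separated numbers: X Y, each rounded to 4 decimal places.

joint[0] = (0.0000, 0.0000)  (base)
link 0: phi[0] = -10 = -10 deg
  cos(-10 deg) = 0.9848, sin(-10 deg) = -0.1736
  joint[1] = (0.0000, 0.0000) + 4.5 * (0.9848, -0.1736) = (0.0000 + 4.4316, 0.0000 + -0.7814) = (4.4316, -0.7814)
link 1: phi[1] = -10 + -65 = -75 deg
  cos(-75 deg) = 0.2588, sin(-75 deg) = -0.9659
  joint[2] = (4.4316, -0.7814) + 4.5 * (0.2588, -0.9659) = (4.4316 + 1.1647, -0.7814 + -4.3467) = (5.5963, -5.1281)
End effector: (5.5963, -5.1281)

Answer: 5.5963 -5.1281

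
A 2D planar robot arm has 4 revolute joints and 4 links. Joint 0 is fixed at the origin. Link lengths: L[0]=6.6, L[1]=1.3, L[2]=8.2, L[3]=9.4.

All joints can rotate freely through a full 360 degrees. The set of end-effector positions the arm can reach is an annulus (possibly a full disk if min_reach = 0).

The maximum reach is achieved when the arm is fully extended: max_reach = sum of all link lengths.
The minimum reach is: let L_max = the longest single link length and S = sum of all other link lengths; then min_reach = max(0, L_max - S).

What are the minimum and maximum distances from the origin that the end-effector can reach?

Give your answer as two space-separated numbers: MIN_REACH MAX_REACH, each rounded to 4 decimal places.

Answer: 0.0000 25.5000

Derivation:
Link lengths: [6.6, 1.3, 8.2, 9.4]
max_reach = 6.6 + 1.3 + 8.2 + 9.4 = 25.5
L_max = max([6.6, 1.3, 8.2, 9.4]) = 9.4
S (sum of others) = 25.5 - 9.4 = 16.1
min_reach = max(0, 9.4 - 16.1) = max(0, -6.7) = 0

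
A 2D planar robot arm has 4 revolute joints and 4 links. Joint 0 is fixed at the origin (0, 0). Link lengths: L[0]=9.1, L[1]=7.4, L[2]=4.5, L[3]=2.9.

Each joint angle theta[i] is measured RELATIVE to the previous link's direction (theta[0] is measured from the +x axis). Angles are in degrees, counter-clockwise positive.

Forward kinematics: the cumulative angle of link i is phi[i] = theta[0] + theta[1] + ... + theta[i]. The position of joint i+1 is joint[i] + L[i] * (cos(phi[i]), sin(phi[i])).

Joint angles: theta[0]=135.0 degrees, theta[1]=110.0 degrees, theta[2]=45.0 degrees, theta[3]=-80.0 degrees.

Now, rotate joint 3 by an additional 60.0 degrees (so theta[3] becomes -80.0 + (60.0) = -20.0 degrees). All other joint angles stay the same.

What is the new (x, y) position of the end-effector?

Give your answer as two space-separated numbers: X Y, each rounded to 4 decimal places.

joint[0] = (0.0000, 0.0000)  (base)
link 0: phi[0] = 135 = 135 deg
  cos(135 deg) = -0.7071, sin(135 deg) = 0.7071
  joint[1] = (0.0000, 0.0000) + 9.1 * (-0.7071, 0.7071) = (0.0000 + -6.4347, 0.0000 + 6.4347) = (-6.4347, 6.4347)
link 1: phi[1] = 135 + 110 = 245 deg
  cos(245 deg) = -0.4226, sin(245 deg) = -0.9063
  joint[2] = (-6.4347, 6.4347) + 7.4 * (-0.4226, -0.9063) = (-6.4347 + -3.1274, 6.4347 + -6.7067) = (-9.5620, -0.2720)
link 2: phi[2] = 135 + 110 + 45 = 290 deg
  cos(290 deg) = 0.3420, sin(290 deg) = -0.9397
  joint[3] = (-9.5620, -0.2720) + 4.5 * (0.3420, -0.9397) = (-9.5620 + 1.5391, -0.2720 + -4.2286) = (-8.0230, -4.5006)
link 3: phi[3] = 135 + 110 + 45 + -20 = 270 deg
  cos(270 deg) = -0.0000, sin(270 deg) = -1.0000
  joint[4] = (-8.0230, -4.5006) + 2.9 * (-0.0000, -1.0000) = (-8.0230 + -0.0000, -4.5006 + -2.9000) = (-8.0230, -7.4006)
End effector: (-8.0230, -7.4006)

Answer: -8.0230 -7.4006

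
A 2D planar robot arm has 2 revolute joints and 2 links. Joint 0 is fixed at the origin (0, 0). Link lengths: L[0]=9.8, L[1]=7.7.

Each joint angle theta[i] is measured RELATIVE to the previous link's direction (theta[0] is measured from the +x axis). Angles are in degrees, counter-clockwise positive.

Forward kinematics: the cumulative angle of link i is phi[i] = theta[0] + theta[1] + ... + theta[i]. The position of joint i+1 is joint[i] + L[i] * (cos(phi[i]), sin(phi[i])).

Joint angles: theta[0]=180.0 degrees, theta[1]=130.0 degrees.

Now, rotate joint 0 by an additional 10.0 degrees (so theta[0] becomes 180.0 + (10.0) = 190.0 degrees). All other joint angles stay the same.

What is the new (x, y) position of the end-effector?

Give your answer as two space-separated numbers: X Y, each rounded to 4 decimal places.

Answer: -3.7526 -6.6512

Derivation:
joint[0] = (0.0000, 0.0000)  (base)
link 0: phi[0] = 190 = 190 deg
  cos(190 deg) = -0.9848, sin(190 deg) = -0.1736
  joint[1] = (0.0000, 0.0000) + 9.8 * (-0.9848, -0.1736) = (0.0000 + -9.6511, 0.0000 + -1.7018) = (-9.6511, -1.7018)
link 1: phi[1] = 190 + 130 = 320 deg
  cos(320 deg) = 0.7660, sin(320 deg) = -0.6428
  joint[2] = (-9.6511, -1.7018) + 7.7 * (0.7660, -0.6428) = (-9.6511 + 5.8985, -1.7018 + -4.9495) = (-3.7526, -6.6512)
End effector: (-3.7526, -6.6512)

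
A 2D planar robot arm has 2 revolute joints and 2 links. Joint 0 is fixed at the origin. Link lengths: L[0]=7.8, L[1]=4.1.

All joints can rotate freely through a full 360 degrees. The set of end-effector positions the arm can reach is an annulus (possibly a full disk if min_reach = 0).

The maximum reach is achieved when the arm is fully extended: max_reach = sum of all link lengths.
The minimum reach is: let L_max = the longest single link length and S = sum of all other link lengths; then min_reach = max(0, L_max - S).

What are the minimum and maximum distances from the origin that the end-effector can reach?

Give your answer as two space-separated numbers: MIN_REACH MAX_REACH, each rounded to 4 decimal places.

Link lengths: [7.8, 4.1]
max_reach = 7.8 + 4.1 = 11.9
L_max = max([7.8, 4.1]) = 7.8
S (sum of others) = 11.9 - 7.8 = 4.1
min_reach = max(0, 7.8 - 4.1) = max(0, 3.7) = 3.7

Answer: 3.7000 11.9000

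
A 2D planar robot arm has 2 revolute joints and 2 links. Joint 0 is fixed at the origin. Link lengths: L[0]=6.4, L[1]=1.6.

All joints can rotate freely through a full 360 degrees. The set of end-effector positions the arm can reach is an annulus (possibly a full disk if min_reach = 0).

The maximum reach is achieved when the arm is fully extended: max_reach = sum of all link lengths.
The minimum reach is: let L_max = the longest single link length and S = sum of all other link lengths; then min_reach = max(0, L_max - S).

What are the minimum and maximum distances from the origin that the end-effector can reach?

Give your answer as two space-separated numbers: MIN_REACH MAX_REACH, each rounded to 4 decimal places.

Link lengths: [6.4, 1.6]
max_reach = 6.4 + 1.6 = 8
L_max = max([6.4, 1.6]) = 6.4
S (sum of others) = 8 - 6.4 = 1.6
min_reach = max(0, 6.4 - 1.6) = max(0, 4.8) = 4.8

Answer: 4.8000 8.0000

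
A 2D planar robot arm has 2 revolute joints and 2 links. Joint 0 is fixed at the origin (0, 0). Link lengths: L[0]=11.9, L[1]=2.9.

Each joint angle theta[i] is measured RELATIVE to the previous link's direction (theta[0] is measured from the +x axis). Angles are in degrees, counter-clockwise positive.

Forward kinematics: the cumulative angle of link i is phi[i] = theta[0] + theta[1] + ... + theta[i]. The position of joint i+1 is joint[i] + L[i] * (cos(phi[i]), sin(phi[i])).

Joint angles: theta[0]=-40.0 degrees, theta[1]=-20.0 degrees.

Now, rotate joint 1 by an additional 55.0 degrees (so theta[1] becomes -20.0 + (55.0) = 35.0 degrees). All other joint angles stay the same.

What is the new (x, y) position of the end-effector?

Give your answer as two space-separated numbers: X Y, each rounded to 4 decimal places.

joint[0] = (0.0000, 0.0000)  (base)
link 0: phi[0] = -40 = -40 deg
  cos(-40 deg) = 0.7660, sin(-40 deg) = -0.6428
  joint[1] = (0.0000, 0.0000) + 11.9 * (0.7660, -0.6428) = (0.0000 + 9.1159, 0.0000 + -7.6492) = (9.1159, -7.6492)
link 1: phi[1] = -40 + 35 = -5 deg
  cos(-5 deg) = 0.9962, sin(-5 deg) = -0.0872
  joint[2] = (9.1159, -7.6492) + 2.9 * (0.9962, -0.0872) = (9.1159 + 2.8890, -7.6492 + -0.2528) = (12.0049, -7.9019)
End effector: (12.0049, -7.9019)

Answer: 12.0049 -7.9019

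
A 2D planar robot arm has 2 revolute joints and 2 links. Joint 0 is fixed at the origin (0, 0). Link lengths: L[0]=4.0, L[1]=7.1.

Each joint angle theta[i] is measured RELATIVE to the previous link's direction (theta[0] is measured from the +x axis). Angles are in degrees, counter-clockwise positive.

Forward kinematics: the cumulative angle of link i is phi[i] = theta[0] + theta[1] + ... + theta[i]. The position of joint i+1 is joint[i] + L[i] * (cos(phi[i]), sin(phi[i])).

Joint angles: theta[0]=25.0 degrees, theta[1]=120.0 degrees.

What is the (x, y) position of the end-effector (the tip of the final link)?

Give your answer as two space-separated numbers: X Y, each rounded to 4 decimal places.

Answer: -2.1907 5.7629

Derivation:
joint[0] = (0.0000, 0.0000)  (base)
link 0: phi[0] = 25 = 25 deg
  cos(25 deg) = 0.9063, sin(25 deg) = 0.4226
  joint[1] = (0.0000, 0.0000) + 4 * (0.9063, 0.4226) = (0.0000 + 3.6252, 0.0000 + 1.6905) = (3.6252, 1.6905)
link 1: phi[1] = 25 + 120 = 145 deg
  cos(145 deg) = -0.8192, sin(145 deg) = 0.5736
  joint[2] = (3.6252, 1.6905) + 7.1 * (-0.8192, 0.5736) = (3.6252 + -5.8160, 1.6905 + 4.0724) = (-2.1907, 5.7629)
End effector: (-2.1907, 5.7629)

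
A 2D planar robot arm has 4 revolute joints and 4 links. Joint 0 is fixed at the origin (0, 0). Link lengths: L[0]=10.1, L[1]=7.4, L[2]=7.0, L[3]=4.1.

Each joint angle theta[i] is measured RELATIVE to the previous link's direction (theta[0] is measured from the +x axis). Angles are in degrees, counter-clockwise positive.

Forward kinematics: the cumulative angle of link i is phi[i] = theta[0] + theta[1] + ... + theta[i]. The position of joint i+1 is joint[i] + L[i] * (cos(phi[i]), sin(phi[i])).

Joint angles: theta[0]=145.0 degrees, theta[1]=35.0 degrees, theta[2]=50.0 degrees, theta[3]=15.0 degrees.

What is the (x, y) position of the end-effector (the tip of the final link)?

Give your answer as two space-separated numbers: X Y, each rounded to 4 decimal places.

joint[0] = (0.0000, 0.0000)  (base)
link 0: phi[0] = 145 = 145 deg
  cos(145 deg) = -0.8192, sin(145 deg) = 0.5736
  joint[1] = (0.0000, 0.0000) + 10.1 * (-0.8192, 0.5736) = (0.0000 + -8.2734, 0.0000 + 5.7931) = (-8.2734, 5.7931)
link 1: phi[1] = 145 + 35 = 180 deg
  cos(180 deg) = -1.0000, sin(180 deg) = 0.0000
  joint[2] = (-8.2734, 5.7931) + 7.4 * (-1.0000, 0.0000) = (-8.2734 + -7.4000, 5.7931 + 0.0000) = (-15.6734, 5.7931)
link 2: phi[2] = 145 + 35 + 50 = 230 deg
  cos(230 deg) = -0.6428, sin(230 deg) = -0.7660
  joint[3] = (-15.6734, 5.7931) + 7 * (-0.6428, -0.7660) = (-15.6734 + -4.4995, 5.7931 + -5.3623) = (-20.1729, 0.4308)
link 3: phi[3] = 145 + 35 + 50 + 15 = 245 deg
  cos(245 deg) = -0.4226, sin(245 deg) = -0.9063
  joint[4] = (-20.1729, 0.4308) + 4.1 * (-0.4226, -0.9063) = (-20.1729 + -1.7327, 0.4308 + -3.7159) = (-21.9057, -3.2851)
End effector: (-21.9057, -3.2851)

Answer: -21.9057 -3.2851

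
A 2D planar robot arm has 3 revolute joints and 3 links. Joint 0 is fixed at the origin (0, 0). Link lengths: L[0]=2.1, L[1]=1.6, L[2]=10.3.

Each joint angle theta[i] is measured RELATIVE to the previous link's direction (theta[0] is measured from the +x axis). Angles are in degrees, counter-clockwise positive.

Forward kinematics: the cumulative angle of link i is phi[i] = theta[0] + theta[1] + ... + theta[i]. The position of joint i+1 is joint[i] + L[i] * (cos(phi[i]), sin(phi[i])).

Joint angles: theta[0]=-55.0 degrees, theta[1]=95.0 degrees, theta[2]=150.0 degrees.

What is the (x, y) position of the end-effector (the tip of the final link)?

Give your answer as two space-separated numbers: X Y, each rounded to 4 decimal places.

joint[0] = (0.0000, 0.0000)  (base)
link 0: phi[0] = -55 = -55 deg
  cos(-55 deg) = 0.5736, sin(-55 deg) = -0.8192
  joint[1] = (0.0000, 0.0000) + 2.1 * (0.5736, -0.8192) = (0.0000 + 1.2045, 0.0000 + -1.7202) = (1.2045, -1.7202)
link 1: phi[1] = -55 + 95 = 40 deg
  cos(40 deg) = 0.7660, sin(40 deg) = 0.6428
  joint[2] = (1.2045, -1.7202) + 1.6 * (0.7660, 0.6428) = (1.2045 + 1.2257, -1.7202 + 1.0285) = (2.4302, -0.6918)
link 2: phi[2] = -55 + 95 + 150 = 190 deg
  cos(190 deg) = -0.9848, sin(190 deg) = -0.1736
  joint[3] = (2.4302, -0.6918) + 10.3 * (-0.9848, -0.1736) = (2.4302 + -10.1435, -0.6918 + -1.7886) = (-7.7133, -2.4803)
End effector: (-7.7133, -2.4803)

Answer: -7.7133 -2.4803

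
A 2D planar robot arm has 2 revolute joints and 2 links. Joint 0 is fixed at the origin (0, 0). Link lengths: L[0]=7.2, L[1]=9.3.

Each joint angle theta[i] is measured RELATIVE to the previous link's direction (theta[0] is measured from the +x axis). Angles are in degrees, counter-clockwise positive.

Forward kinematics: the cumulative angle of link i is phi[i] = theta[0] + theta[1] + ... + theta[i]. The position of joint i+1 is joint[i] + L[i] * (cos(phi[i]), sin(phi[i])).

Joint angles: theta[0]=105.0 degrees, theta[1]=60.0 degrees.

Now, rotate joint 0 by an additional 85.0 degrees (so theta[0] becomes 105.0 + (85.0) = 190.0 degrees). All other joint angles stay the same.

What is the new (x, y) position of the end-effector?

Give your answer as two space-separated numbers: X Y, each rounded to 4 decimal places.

Answer: -10.2714 -9.9894

Derivation:
joint[0] = (0.0000, 0.0000)  (base)
link 0: phi[0] = 190 = 190 deg
  cos(190 deg) = -0.9848, sin(190 deg) = -0.1736
  joint[1] = (0.0000, 0.0000) + 7.2 * (-0.9848, -0.1736) = (0.0000 + -7.0906, 0.0000 + -1.2503) = (-7.0906, -1.2503)
link 1: phi[1] = 190 + 60 = 250 deg
  cos(250 deg) = -0.3420, sin(250 deg) = -0.9397
  joint[2] = (-7.0906, -1.2503) + 9.3 * (-0.3420, -0.9397) = (-7.0906 + -3.1808, -1.2503 + -8.7391) = (-10.2714, -9.9894)
End effector: (-10.2714, -9.9894)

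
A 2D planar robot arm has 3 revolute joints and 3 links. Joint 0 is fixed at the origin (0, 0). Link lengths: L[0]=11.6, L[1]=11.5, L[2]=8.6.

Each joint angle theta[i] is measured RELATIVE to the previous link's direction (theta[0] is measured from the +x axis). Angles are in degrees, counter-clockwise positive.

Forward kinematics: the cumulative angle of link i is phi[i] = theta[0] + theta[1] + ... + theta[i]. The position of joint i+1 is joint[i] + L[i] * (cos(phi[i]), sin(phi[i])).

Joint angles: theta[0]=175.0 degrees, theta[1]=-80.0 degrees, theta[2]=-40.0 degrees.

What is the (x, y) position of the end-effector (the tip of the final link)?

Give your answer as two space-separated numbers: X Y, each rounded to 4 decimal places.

Answer: -7.6254 19.5120

Derivation:
joint[0] = (0.0000, 0.0000)  (base)
link 0: phi[0] = 175 = 175 deg
  cos(175 deg) = -0.9962, sin(175 deg) = 0.0872
  joint[1] = (0.0000, 0.0000) + 11.6 * (-0.9962, 0.0872) = (0.0000 + -11.5559, 0.0000 + 1.0110) = (-11.5559, 1.0110)
link 1: phi[1] = 175 + -80 = 95 deg
  cos(95 deg) = -0.0872, sin(95 deg) = 0.9962
  joint[2] = (-11.5559, 1.0110) + 11.5 * (-0.0872, 0.9962) = (-11.5559 + -1.0023, 1.0110 + 11.4562) = (-12.5581, 12.4672)
link 2: phi[2] = 175 + -80 + -40 = 55 deg
  cos(55 deg) = 0.5736, sin(55 deg) = 0.8192
  joint[3] = (-12.5581, 12.4672) + 8.6 * (0.5736, 0.8192) = (-12.5581 + 4.9328, 12.4672 + 7.0447) = (-7.6254, 19.5120)
End effector: (-7.6254, 19.5120)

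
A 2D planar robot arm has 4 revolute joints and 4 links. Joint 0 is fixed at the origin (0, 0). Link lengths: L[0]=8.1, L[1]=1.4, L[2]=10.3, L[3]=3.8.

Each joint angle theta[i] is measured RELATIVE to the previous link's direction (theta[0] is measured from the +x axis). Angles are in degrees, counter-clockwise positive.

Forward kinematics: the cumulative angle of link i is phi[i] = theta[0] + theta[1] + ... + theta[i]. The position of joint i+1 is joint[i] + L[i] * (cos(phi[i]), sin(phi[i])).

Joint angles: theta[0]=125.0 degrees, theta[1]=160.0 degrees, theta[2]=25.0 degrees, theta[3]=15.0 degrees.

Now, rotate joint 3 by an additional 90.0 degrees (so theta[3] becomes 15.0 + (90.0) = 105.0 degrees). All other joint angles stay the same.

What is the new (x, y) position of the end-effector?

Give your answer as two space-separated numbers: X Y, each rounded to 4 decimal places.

Answer: 4.5167 0.5054

Derivation:
joint[0] = (0.0000, 0.0000)  (base)
link 0: phi[0] = 125 = 125 deg
  cos(125 deg) = -0.5736, sin(125 deg) = 0.8192
  joint[1] = (0.0000, 0.0000) + 8.1 * (-0.5736, 0.8192) = (0.0000 + -4.6460, 0.0000 + 6.6351) = (-4.6460, 6.6351)
link 1: phi[1] = 125 + 160 = 285 deg
  cos(285 deg) = 0.2588, sin(285 deg) = -0.9659
  joint[2] = (-4.6460, 6.6351) + 1.4 * (0.2588, -0.9659) = (-4.6460 + 0.3623, 6.6351 + -1.3523) = (-4.2836, 5.2828)
link 2: phi[2] = 125 + 160 + 25 = 310 deg
  cos(310 deg) = 0.6428, sin(310 deg) = -0.7660
  joint[3] = (-4.2836, 5.2828) + 10.3 * (0.6428, -0.7660) = (-4.2836 + 6.6207, 5.2828 + -7.8903) = (2.3371, -2.6074)
link 3: phi[3] = 125 + 160 + 25 + 105 = 415 deg
  cos(415 deg) = 0.5736, sin(415 deg) = 0.8192
  joint[4] = (2.3371, -2.6074) + 3.8 * (0.5736, 0.8192) = (2.3371 + 2.1796, -2.6074 + 3.1128) = (4.5167, 0.5054)
End effector: (4.5167, 0.5054)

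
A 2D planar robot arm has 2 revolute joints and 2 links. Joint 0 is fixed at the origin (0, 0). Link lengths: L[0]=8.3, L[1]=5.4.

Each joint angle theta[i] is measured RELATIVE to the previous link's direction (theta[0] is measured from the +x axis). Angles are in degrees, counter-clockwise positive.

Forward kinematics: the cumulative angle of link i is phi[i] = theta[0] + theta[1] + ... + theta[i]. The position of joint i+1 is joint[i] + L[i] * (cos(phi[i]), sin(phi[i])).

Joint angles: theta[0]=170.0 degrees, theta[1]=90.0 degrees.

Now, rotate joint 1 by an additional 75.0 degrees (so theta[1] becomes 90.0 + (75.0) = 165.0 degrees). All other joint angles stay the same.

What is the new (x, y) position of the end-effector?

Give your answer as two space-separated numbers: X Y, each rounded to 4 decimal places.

Answer: -3.2798 -0.8409

Derivation:
joint[0] = (0.0000, 0.0000)  (base)
link 0: phi[0] = 170 = 170 deg
  cos(170 deg) = -0.9848, sin(170 deg) = 0.1736
  joint[1] = (0.0000, 0.0000) + 8.3 * (-0.9848, 0.1736) = (0.0000 + -8.1739, 0.0000 + 1.4413) = (-8.1739, 1.4413)
link 1: phi[1] = 170 + 165 = 335 deg
  cos(335 deg) = 0.9063, sin(335 deg) = -0.4226
  joint[2] = (-8.1739, 1.4413) + 5.4 * (0.9063, -0.4226) = (-8.1739 + 4.8941, 1.4413 + -2.2821) = (-3.2798, -0.8409)
End effector: (-3.2798, -0.8409)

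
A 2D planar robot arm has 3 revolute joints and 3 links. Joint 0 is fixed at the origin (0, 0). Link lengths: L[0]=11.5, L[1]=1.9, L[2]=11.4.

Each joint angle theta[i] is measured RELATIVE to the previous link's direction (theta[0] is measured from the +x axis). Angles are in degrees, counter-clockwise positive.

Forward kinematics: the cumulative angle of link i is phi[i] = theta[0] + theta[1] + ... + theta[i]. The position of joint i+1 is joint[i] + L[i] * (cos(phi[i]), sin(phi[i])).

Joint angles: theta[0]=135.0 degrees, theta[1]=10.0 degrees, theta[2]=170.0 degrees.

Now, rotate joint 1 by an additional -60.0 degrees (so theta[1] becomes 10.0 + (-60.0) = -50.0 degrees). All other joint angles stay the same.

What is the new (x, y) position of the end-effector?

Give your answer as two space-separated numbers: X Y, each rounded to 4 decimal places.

joint[0] = (0.0000, 0.0000)  (base)
link 0: phi[0] = 135 = 135 deg
  cos(135 deg) = -0.7071, sin(135 deg) = 0.7071
  joint[1] = (0.0000, 0.0000) + 11.5 * (-0.7071, 0.7071) = (0.0000 + -8.1317, 0.0000 + 8.1317) = (-8.1317, 8.1317)
link 1: phi[1] = 135 + -50 = 85 deg
  cos(85 deg) = 0.0872, sin(85 deg) = 0.9962
  joint[2] = (-8.1317, 8.1317) + 1.9 * (0.0872, 0.9962) = (-8.1317 + 0.1656, 8.1317 + 1.8928) = (-7.9661, 10.0245)
link 2: phi[2] = 135 + -50 + 170 = 255 deg
  cos(255 deg) = -0.2588, sin(255 deg) = -0.9659
  joint[3] = (-7.9661, 10.0245) + 11.4 * (-0.2588, -0.9659) = (-7.9661 + -2.9505, 10.0245 + -11.0116) = (-10.9167, -0.9871)
End effector: (-10.9167, -0.9871)

Answer: -10.9167 -0.9871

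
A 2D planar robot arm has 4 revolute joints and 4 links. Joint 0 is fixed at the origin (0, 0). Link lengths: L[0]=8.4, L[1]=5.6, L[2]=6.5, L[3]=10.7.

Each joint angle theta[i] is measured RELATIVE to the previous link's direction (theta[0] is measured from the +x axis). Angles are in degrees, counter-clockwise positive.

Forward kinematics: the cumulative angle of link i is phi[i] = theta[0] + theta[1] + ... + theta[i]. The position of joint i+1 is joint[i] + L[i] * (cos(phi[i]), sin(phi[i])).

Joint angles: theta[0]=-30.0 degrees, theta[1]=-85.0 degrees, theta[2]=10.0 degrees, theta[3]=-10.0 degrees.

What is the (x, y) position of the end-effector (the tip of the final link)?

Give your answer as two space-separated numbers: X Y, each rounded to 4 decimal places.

joint[0] = (0.0000, 0.0000)  (base)
link 0: phi[0] = -30 = -30 deg
  cos(-30 deg) = 0.8660, sin(-30 deg) = -0.5000
  joint[1] = (0.0000, 0.0000) + 8.4 * (0.8660, -0.5000) = (0.0000 + 7.2746, 0.0000 + -4.2000) = (7.2746, -4.2000)
link 1: phi[1] = -30 + -85 = -115 deg
  cos(-115 deg) = -0.4226, sin(-115 deg) = -0.9063
  joint[2] = (7.2746, -4.2000) + 5.6 * (-0.4226, -0.9063) = (7.2746 + -2.3667, -4.2000 + -5.0753) = (4.9080, -9.2753)
link 2: phi[2] = -30 + -85 + 10 = -105 deg
  cos(-105 deg) = -0.2588, sin(-105 deg) = -0.9659
  joint[3] = (4.9080, -9.2753) + 6.5 * (-0.2588, -0.9659) = (4.9080 + -1.6823, -9.2753 + -6.2785) = (3.2256, -15.5538)
link 3: phi[3] = -30 + -85 + 10 + -10 = -115 deg
  cos(-115 deg) = -0.4226, sin(-115 deg) = -0.9063
  joint[4] = (3.2256, -15.5538) + 10.7 * (-0.4226, -0.9063) = (3.2256 + -4.5220, -15.5538 + -9.6975) = (-1.2964, -25.2513)
End effector: (-1.2964, -25.2513)

Answer: -1.2964 -25.2513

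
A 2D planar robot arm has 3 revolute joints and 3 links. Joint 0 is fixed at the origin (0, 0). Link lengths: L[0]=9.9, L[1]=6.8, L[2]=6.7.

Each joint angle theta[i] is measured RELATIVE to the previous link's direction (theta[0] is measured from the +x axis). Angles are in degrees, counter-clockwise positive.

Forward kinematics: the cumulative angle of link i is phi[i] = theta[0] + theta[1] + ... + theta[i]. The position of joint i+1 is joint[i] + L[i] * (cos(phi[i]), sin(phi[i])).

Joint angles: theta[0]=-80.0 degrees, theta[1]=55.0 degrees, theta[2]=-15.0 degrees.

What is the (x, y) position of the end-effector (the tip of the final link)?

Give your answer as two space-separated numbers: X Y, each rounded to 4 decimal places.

Answer: 13.0145 -16.9301

Derivation:
joint[0] = (0.0000, 0.0000)  (base)
link 0: phi[0] = -80 = -80 deg
  cos(-80 deg) = 0.1736, sin(-80 deg) = -0.9848
  joint[1] = (0.0000, 0.0000) + 9.9 * (0.1736, -0.9848) = (0.0000 + 1.7191, 0.0000 + -9.7496) = (1.7191, -9.7496)
link 1: phi[1] = -80 + 55 = -25 deg
  cos(-25 deg) = 0.9063, sin(-25 deg) = -0.4226
  joint[2] = (1.7191, -9.7496) + 6.8 * (0.9063, -0.4226) = (1.7191 + 6.1629, -9.7496 + -2.8738) = (7.8820, -12.6234)
link 2: phi[2] = -80 + 55 + -15 = -40 deg
  cos(-40 deg) = 0.7660, sin(-40 deg) = -0.6428
  joint[3] = (7.8820, -12.6234) + 6.7 * (0.7660, -0.6428) = (7.8820 + 5.1325, -12.6234 + -4.3067) = (13.0145, -16.9301)
End effector: (13.0145, -16.9301)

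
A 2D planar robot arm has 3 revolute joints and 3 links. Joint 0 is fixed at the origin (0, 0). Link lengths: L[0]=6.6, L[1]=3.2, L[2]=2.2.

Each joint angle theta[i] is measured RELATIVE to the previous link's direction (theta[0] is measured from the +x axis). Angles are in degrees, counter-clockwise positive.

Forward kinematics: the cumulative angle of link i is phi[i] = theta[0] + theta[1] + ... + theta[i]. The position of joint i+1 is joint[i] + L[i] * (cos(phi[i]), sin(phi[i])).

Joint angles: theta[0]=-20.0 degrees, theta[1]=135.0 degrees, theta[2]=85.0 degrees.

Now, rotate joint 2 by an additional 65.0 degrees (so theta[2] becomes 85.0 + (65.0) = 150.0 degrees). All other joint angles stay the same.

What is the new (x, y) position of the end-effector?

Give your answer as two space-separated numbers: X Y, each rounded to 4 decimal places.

Answer: 4.6579 -1.5488

Derivation:
joint[0] = (0.0000, 0.0000)  (base)
link 0: phi[0] = -20 = -20 deg
  cos(-20 deg) = 0.9397, sin(-20 deg) = -0.3420
  joint[1] = (0.0000, 0.0000) + 6.6 * (0.9397, -0.3420) = (0.0000 + 6.2020, 0.0000 + -2.2573) = (6.2020, -2.2573)
link 1: phi[1] = -20 + 135 = 115 deg
  cos(115 deg) = -0.4226, sin(115 deg) = 0.9063
  joint[2] = (6.2020, -2.2573) + 3.2 * (-0.4226, 0.9063) = (6.2020 + -1.3524, -2.2573 + 2.9002) = (4.8496, 0.6429)
link 2: phi[2] = -20 + 135 + 150 = 265 deg
  cos(265 deg) = -0.0872, sin(265 deg) = -0.9962
  joint[3] = (4.8496, 0.6429) + 2.2 * (-0.0872, -0.9962) = (4.8496 + -0.1917, 0.6429 + -2.1916) = (4.6579, -1.5488)
End effector: (4.6579, -1.5488)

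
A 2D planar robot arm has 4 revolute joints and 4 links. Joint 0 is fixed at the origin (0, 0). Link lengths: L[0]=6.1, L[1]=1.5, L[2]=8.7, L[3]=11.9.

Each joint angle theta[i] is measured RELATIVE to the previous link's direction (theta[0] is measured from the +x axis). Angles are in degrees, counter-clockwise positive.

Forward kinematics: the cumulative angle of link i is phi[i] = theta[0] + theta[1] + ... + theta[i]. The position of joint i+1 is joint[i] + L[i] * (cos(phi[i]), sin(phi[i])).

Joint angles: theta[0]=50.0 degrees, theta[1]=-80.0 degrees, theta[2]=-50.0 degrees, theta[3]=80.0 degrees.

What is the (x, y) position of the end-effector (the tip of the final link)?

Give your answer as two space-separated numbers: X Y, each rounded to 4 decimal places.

joint[0] = (0.0000, 0.0000)  (base)
link 0: phi[0] = 50 = 50 deg
  cos(50 deg) = 0.6428, sin(50 deg) = 0.7660
  joint[1] = (0.0000, 0.0000) + 6.1 * (0.6428, 0.7660) = (0.0000 + 3.9210, 0.0000 + 4.6729) = (3.9210, 4.6729)
link 1: phi[1] = 50 + -80 = -30 deg
  cos(-30 deg) = 0.8660, sin(-30 deg) = -0.5000
  joint[2] = (3.9210, 4.6729) + 1.5 * (0.8660, -0.5000) = (3.9210 + 1.2990, 4.6729 + -0.7500) = (5.2200, 3.9229)
link 2: phi[2] = 50 + -80 + -50 = -80 deg
  cos(-80 deg) = 0.1736, sin(-80 deg) = -0.9848
  joint[3] = (5.2200, 3.9229) + 8.7 * (0.1736, -0.9848) = (5.2200 + 1.5107, 3.9229 + -8.5678) = (6.7308, -4.6450)
link 3: phi[3] = 50 + -80 + -50 + 80 = 0 deg
  cos(0 deg) = 1.0000, sin(0 deg) = 0.0000
  joint[4] = (6.7308, -4.6450) + 11.9 * (1.0000, 0.0000) = (6.7308 + 11.9000, -4.6450 + 0.0000) = (18.6308, -4.6450)
End effector: (18.6308, -4.6450)

Answer: 18.6308 -4.6450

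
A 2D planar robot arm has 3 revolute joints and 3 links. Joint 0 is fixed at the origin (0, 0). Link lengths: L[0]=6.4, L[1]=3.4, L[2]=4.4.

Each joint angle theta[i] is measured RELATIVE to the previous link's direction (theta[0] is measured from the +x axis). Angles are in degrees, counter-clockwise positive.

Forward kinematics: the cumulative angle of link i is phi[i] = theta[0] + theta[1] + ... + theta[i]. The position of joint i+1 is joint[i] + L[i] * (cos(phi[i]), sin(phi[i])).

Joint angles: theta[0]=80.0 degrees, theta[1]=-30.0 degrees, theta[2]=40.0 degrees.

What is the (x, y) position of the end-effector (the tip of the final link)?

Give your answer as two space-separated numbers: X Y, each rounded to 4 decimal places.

joint[0] = (0.0000, 0.0000)  (base)
link 0: phi[0] = 80 = 80 deg
  cos(80 deg) = 0.1736, sin(80 deg) = 0.9848
  joint[1] = (0.0000, 0.0000) + 6.4 * (0.1736, 0.9848) = (0.0000 + 1.1113, 0.0000 + 6.3028) = (1.1113, 6.3028)
link 1: phi[1] = 80 + -30 = 50 deg
  cos(50 deg) = 0.6428, sin(50 deg) = 0.7660
  joint[2] = (1.1113, 6.3028) + 3.4 * (0.6428, 0.7660) = (1.1113 + 2.1855, 6.3028 + 2.6046) = (3.2968, 8.9073)
link 2: phi[2] = 80 + -30 + 40 = 90 deg
  cos(90 deg) = 0.0000, sin(90 deg) = 1.0000
  joint[3] = (3.2968, 8.9073) + 4.4 * (0.0000, 1.0000) = (3.2968 + 0.0000, 8.9073 + 4.4000) = (3.2968, 13.3073)
End effector: (3.2968, 13.3073)

Answer: 3.2968 13.3073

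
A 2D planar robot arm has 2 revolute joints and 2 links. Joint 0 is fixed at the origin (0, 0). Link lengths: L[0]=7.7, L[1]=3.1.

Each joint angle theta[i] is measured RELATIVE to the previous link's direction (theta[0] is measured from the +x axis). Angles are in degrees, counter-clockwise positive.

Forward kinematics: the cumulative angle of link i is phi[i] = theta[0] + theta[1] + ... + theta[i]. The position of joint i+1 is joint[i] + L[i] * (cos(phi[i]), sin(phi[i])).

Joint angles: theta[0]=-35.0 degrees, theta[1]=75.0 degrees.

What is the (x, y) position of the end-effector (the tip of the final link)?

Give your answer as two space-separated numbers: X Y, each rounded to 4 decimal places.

joint[0] = (0.0000, 0.0000)  (base)
link 0: phi[0] = -35 = -35 deg
  cos(-35 deg) = 0.8192, sin(-35 deg) = -0.5736
  joint[1] = (0.0000, 0.0000) + 7.7 * (0.8192, -0.5736) = (0.0000 + 6.3075, 0.0000 + -4.4165) = (6.3075, -4.4165)
link 1: phi[1] = -35 + 75 = 40 deg
  cos(40 deg) = 0.7660, sin(40 deg) = 0.6428
  joint[2] = (6.3075, -4.4165) + 3.1 * (0.7660, 0.6428) = (6.3075 + 2.3747, -4.4165 + 1.9926) = (8.6822, -2.4239)
End effector: (8.6822, -2.4239)

Answer: 8.6822 -2.4239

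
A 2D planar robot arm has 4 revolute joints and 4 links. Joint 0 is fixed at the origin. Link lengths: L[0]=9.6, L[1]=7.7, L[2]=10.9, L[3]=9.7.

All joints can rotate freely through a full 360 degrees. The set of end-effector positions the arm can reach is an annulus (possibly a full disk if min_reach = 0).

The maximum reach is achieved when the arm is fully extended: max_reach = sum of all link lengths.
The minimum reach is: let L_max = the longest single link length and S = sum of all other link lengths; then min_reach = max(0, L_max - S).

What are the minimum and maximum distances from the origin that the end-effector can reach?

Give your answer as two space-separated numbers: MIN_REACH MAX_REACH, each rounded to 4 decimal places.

Answer: 0.0000 37.9000

Derivation:
Link lengths: [9.6, 7.7, 10.9, 9.7]
max_reach = 9.6 + 7.7 + 10.9 + 9.7 = 37.9
L_max = max([9.6, 7.7, 10.9, 9.7]) = 10.9
S (sum of others) = 37.9 - 10.9 = 27
min_reach = max(0, 10.9 - 27) = max(0, -16.1) = 0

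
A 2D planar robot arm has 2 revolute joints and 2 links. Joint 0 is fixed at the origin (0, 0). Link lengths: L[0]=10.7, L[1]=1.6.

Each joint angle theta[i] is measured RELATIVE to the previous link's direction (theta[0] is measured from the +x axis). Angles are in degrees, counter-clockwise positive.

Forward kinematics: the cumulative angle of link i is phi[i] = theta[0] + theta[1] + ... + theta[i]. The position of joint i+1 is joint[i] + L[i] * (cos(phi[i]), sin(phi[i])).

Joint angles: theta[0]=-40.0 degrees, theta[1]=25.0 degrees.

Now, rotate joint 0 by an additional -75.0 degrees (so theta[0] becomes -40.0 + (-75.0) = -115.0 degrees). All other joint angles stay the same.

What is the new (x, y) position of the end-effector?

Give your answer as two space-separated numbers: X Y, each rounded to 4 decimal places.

Answer: -4.5220 -11.2975

Derivation:
joint[0] = (0.0000, 0.0000)  (base)
link 0: phi[0] = -115 = -115 deg
  cos(-115 deg) = -0.4226, sin(-115 deg) = -0.9063
  joint[1] = (0.0000, 0.0000) + 10.7 * (-0.4226, -0.9063) = (0.0000 + -4.5220, 0.0000 + -9.6975) = (-4.5220, -9.6975)
link 1: phi[1] = -115 + 25 = -90 deg
  cos(-90 deg) = 0.0000, sin(-90 deg) = -1.0000
  joint[2] = (-4.5220, -9.6975) + 1.6 * (0.0000, -1.0000) = (-4.5220 + 0.0000, -9.6975 + -1.6000) = (-4.5220, -11.2975)
End effector: (-4.5220, -11.2975)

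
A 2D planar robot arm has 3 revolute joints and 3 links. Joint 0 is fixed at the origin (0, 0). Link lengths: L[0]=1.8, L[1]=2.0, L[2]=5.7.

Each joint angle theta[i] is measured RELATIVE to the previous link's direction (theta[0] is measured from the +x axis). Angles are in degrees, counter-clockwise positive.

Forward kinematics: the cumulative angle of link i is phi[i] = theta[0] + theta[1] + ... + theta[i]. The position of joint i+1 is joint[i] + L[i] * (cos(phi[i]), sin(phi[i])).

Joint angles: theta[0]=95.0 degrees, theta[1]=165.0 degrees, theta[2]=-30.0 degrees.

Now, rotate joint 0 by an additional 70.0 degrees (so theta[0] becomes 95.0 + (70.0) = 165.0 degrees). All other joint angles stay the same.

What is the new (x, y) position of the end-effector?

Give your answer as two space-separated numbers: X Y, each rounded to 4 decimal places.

joint[0] = (0.0000, 0.0000)  (base)
link 0: phi[0] = 165 = 165 deg
  cos(165 deg) = -0.9659, sin(165 deg) = 0.2588
  joint[1] = (0.0000, 0.0000) + 1.8 * (-0.9659, 0.2588) = (0.0000 + -1.7387, 0.0000 + 0.4659) = (-1.7387, 0.4659)
link 1: phi[1] = 165 + 165 = 330 deg
  cos(330 deg) = 0.8660, sin(330 deg) = -0.5000
  joint[2] = (-1.7387, 0.4659) + 2 * (0.8660, -0.5000) = (-1.7387 + 1.7321, 0.4659 + -1.0000) = (-0.0066, -0.5341)
link 2: phi[2] = 165 + 165 + -30 = 300 deg
  cos(300 deg) = 0.5000, sin(300 deg) = -0.8660
  joint[3] = (-0.0066, -0.5341) + 5.7 * (0.5000, -0.8660) = (-0.0066 + 2.8500, -0.5341 + -4.9363) = (2.8434, -5.4705)
End effector: (2.8434, -5.4705)

Answer: 2.8434 -5.4705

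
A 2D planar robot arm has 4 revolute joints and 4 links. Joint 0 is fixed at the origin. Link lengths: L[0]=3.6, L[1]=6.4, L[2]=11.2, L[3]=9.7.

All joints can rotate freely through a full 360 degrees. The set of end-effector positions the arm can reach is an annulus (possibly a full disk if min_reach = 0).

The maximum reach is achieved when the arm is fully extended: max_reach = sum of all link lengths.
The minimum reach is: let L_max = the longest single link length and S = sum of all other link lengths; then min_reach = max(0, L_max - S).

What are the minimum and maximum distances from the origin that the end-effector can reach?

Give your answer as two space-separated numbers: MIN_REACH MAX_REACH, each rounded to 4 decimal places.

Answer: 0.0000 30.9000

Derivation:
Link lengths: [3.6, 6.4, 11.2, 9.7]
max_reach = 3.6 + 6.4 + 11.2 + 9.7 = 30.9
L_max = max([3.6, 6.4, 11.2, 9.7]) = 11.2
S (sum of others) = 30.9 - 11.2 = 19.7
min_reach = max(0, 11.2 - 19.7) = max(0, -8.5) = 0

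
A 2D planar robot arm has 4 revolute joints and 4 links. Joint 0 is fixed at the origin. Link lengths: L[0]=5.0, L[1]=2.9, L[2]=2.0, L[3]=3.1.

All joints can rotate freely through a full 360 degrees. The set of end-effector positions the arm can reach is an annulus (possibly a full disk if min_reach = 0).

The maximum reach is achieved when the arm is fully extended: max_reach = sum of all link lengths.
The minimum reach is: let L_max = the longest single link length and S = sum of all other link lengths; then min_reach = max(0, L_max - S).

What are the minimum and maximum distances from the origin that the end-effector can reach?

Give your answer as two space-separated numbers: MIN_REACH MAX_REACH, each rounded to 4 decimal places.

Answer: 0.0000 13.0000

Derivation:
Link lengths: [5.0, 2.9, 2.0, 3.1]
max_reach = 5 + 2.9 + 2 + 3.1 = 13
L_max = max([5.0, 2.9, 2.0, 3.1]) = 5
S (sum of others) = 13 - 5 = 8
min_reach = max(0, 5 - 8) = max(0, -3) = 0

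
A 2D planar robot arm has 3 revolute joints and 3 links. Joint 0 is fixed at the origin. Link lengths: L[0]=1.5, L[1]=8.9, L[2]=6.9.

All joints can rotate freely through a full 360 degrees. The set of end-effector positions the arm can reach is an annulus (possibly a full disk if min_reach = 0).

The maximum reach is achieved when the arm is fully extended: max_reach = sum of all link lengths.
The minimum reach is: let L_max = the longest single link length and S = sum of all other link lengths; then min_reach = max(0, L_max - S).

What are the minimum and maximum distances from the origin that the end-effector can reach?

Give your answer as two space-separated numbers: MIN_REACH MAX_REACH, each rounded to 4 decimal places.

Link lengths: [1.5, 8.9, 6.9]
max_reach = 1.5 + 8.9 + 6.9 = 17.3
L_max = max([1.5, 8.9, 6.9]) = 8.9
S (sum of others) = 17.3 - 8.9 = 8.4
min_reach = max(0, 8.9 - 8.4) = max(0, 0.5) = 0.5

Answer: 0.5000 17.3000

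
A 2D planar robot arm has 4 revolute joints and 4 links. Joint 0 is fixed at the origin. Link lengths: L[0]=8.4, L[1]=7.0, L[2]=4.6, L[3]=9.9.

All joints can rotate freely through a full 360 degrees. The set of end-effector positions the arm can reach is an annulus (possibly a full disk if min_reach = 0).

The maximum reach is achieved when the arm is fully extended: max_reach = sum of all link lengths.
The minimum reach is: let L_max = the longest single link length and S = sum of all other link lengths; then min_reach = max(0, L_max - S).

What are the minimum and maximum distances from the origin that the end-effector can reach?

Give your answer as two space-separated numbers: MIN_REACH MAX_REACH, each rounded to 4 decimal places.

Answer: 0.0000 29.9000

Derivation:
Link lengths: [8.4, 7.0, 4.6, 9.9]
max_reach = 8.4 + 7 + 4.6 + 9.9 = 29.9
L_max = max([8.4, 7.0, 4.6, 9.9]) = 9.9
S (sum of others) = 29.9 - 9.9 = 20
min_reach = max(0, 9.9 - 20) = max(0, -10.1) = 0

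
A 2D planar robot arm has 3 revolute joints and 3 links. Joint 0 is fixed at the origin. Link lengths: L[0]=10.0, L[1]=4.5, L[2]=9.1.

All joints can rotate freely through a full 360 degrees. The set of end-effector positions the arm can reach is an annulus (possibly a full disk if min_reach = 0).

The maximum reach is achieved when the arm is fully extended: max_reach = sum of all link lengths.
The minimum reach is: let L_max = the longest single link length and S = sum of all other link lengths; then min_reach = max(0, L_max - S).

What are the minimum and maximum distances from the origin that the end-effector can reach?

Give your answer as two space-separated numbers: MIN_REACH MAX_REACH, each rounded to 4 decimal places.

Answer: 0.0000 23.6000

Derivation:
Link lengths: [10.0, 4.5, 9.1]
max_reach = 10 + 4.5 + 9.1 = 23.6
L_max = max([10.0, 4.5, 9.1]) = 10
S (sum of others) = 23.6 - 10 = 13.6
min_reach = max(0, 10 - 13.6) = max(0, -3.6) = 0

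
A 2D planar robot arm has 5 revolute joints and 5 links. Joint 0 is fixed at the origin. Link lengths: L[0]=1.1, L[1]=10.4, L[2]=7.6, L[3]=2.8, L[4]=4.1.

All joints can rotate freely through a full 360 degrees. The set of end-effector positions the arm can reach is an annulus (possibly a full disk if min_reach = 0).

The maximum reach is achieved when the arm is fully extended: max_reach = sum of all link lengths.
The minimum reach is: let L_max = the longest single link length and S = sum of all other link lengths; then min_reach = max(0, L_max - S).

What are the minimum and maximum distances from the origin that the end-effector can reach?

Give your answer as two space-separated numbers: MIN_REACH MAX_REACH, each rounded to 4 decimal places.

Answer: 0.0000 26.0000

Derivation:
Link lengths: [1.1, 10.4, 7.6, 2.8, 4.1]
max_reach = 1.1 + 10.4 + 7.6 + 2.8 + 4.1 = 26
L_max = max([1.1, 10.4, 7.6, 2.8, 4.1]) = 10.4
S (sum of others) = 26 - 10.4 = 15.6
min_reach = max(0, 10.4 - 15.6) = max(0, -5.2) = 0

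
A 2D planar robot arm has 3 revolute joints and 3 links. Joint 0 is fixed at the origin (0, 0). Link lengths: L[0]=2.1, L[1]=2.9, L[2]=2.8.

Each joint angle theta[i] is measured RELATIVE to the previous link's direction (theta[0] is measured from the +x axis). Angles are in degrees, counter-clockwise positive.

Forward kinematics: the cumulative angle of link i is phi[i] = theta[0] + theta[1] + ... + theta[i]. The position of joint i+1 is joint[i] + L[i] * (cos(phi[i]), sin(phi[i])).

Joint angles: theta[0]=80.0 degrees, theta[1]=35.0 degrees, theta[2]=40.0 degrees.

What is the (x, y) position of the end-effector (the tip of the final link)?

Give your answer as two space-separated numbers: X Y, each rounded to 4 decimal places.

Answer: -3.3986 5.8797

Derivation:
joint[0] = (0.0000, 0.0000)  (base)
link 0: phi[0] = 80 = 80 deg
  cos(80 deg) = 0.1736, sin(80 deg) = 0.9848
  joint[1] = (0.0000, 0.0000) + 2.1 * (0.1736, 0.9848) = (0.0000 + 0.3647, 0.0000 + 2.0681) = (0.3647, 2.0681)
link 1: phi[1] = 80 + 35 = 115 deg
  cos(115 deg) = -0.4226, sin(115 deg) = 0.9063
  joint[2] = (0.3647, 2.0681) + 2.9 * (-0.4226, 0.9063) = (0.3647 + -1.2256, 2.0681 + 2.6283) = (-0.8609, 4.6964)
link 2: phi[2] = 80 + 35 + 40 = 155 deg
  cos(155 deg) = -0.9063, sin(155 deg) = 0.4226
  joint[3] = (-0.8609, 4.6964) + 2.8 * (-0.9063, 0.4226) = (-0.8609 + -2.5377, 4.6964 + 1.1833) = (-3.3986, 5.8797)
End effector: (-3.3986, 5.8797)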